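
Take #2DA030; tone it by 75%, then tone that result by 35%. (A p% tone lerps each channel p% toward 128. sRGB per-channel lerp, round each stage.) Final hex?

#728573

#2DA030 is rgb(45, 160, 48).
Per channel, c → c + 0.75(128 − c):
  R: 45 + 62.25 = 107.25 → 107
  G: 160 + 0.75×(128−160) = 160 − 24 = 136 → 136
  B: 48 + 60 = 108 → 108
After the tone: rgb(107, 136, 108) = #6B886C.
Per channel, c → c + 0.35(128 − c):
  R: 107 + 0.35×(128−107) = 107 + 7.35 = 114.35 → 114
  G: 136 − 2.8 = 133.2 → 133
  B: 108 + 0.35×(128−108) = 108 + 7 = 115 → 115
rgb(114, 133, 115) = #728573.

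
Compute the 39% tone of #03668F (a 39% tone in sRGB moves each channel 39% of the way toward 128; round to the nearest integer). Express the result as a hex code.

#347089

#03668F is rgb(3, 102, 143).
A 39% tone moves each channel 39% toward 128:
  R: 3 + 0.39×(128−3) = 3 + 48.75 = 51.75 → 52
  G: 102 + 0.39×(128−102) = 102 + 10.14 = 112.14 → 112
  B: 143 + 0.39×(128−143) = 143 − 5.85 = 137.15 → 137
rgb(52, 112, 137) = #347089.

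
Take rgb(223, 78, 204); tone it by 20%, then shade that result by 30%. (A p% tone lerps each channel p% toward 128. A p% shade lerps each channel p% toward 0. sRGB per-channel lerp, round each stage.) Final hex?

#8f3e84

Per channel, c → c + 0.2(128 − c):
  R: 223 − 19 = 204 → 204
  G: 78 + 10 = 88 → 88
  B: 204 − 15.2 = 188.8 → 189
After the tone: rgb(204, 88, 189) = #cc58bd.
Per channel, c → c + 0.3(0 − c):
  R: 204 + 0.3×(0−204) = 204 − 61.2 = 142.8 → 143
  G: 88 + 0.3×(0−88) = 88 − 26.4 = 61.6 → 62
  B: 189 + 0.3×(0−189) = 189 − 56.7 = 132.3 → 132
rgb(143, 62, 132) = #8f3e84.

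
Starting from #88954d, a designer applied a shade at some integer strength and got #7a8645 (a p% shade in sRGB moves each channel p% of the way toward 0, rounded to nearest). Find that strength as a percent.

10%

#88954d is rgb(136, 149, 77); #7a8645 is rgb(122, 134, 69).
On the G channel (widest range): 134 ≈ 149 + (p/100)(0 − 149), so p ≈ 100×(134 − 149)/(0 − 149) = -1500/-149 = 10.07.
p = 10 reproduces all three channels after rounding.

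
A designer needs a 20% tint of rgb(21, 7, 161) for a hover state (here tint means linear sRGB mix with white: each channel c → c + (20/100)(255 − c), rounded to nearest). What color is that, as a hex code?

A 20% tint moves each channel 20% toward 255:
  R: 21 + 0.2×(255−21) = 21 + 46.8 = 67.8 → 68
  G: 7 + 0.2×(255−7) = 7 + 49.6 = 56.6 → 57
  B: 161 + 18.8 = 179.8 → 180
rgb(68, 57, 180) = #4439B4.

#4439B4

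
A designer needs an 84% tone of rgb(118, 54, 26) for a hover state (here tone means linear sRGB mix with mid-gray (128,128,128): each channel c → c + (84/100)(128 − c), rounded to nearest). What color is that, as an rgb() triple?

An 84% tone moves each channel 84% toward 128:
  R: 118 + 0.84×(128−118) = 118 + 8.4 = 126.4 → 126
  G: 54 + 62.16 = 116.16 → 116
  B: 26 + 0.84×(128−26) = 26 + 85.68 = 111.68 → 112

rgb(126, 116, 112)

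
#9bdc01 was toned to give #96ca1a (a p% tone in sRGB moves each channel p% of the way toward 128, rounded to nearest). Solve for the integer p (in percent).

#9bdc01 is rgb(155, 220, 1); #96ca1a is rgb(150, 202, 26).
On the B channel (widest range): 26 ≈ 1 + (p/100)(128 − 1), so p ≈ 100×(26 − 1)/(128 − 1) = 2500/127 = 19.69.
p = 20 reproduces all three channels after rounding.

20%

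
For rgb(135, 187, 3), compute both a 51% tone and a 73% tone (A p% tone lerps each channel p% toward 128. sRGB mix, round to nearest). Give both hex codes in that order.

#839D43, #82905E

51% tone:
  R: 135 + 0.51×(128−135) = 135 − 3.57 = 131.43 → 131
  G: 187 + 0.51×(128−187) = 187 − 30.09 = 156.91 → 157
  B: 3 + 0.51×(128−3) = 3 + 63.75 = 66.75 → 67
  → #839D43
73% tone:
  R: 135 + 0.73×(128−135) = 135 − 5.11 = 129.89 → 130
  G: 187 + 0.73×(128−187) = 187 − 43.07 = 143.93 → 144
  B: 3 + 91.25 = 94.25 → 94
  → #82905E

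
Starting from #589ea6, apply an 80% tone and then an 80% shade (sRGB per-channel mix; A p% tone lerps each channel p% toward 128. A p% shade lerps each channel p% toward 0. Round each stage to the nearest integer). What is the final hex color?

#589ea6 is rgb(88, 158, 166).
An 80% tone moves each channel 80% toward 128:
  R: 88 + 0.8×(128−88) = 88 + 32 = 120 → 120
  G: 158 + 0.8×(128−158) = 158 − 24 = 134 → 134
  B: 166 + 0.8×(128−166) = 166 − 30.4 = 135.6 → 136
After the tone: rgb(120, 134, 136) = #788688.
Lerp each channel 80% toward 0:
  R: 120 + 0.8×(0−120) = 120 − 96 = 24 → 24
  G: 134 − 107.2 = 26.8 → 27
  B: 136 − 108.8 = 27.2 → 27
rgb(24, 27, 27) = #181b1b.

#181b1b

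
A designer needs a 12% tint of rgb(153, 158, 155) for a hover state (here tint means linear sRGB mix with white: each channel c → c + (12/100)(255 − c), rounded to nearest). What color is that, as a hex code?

Per channel, c → c + 0.12(255 − c):
  R: 153 + 12.24 = 165.24 → 165
  G: 158 + 0.12×(255−158) = 158 + 11.64 = 169.64 → 170
  B: 155 + 0.12×(255−155) = 155 + 12 = 167 → 167
rgb(165, 170, 167) = #A5AAA7.

#A5AAA7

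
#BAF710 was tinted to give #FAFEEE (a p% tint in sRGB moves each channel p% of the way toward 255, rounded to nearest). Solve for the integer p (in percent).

#BAF710 is rgb(186, 247, 16); #FAFEEE is rgb(250, 254, 238).
On the B channel (widest range): 238 ≈ 16 + (p/100)(255 − 16), so p ≈ 100×(238 − 16)/(255 − 16) = 22200/239 = 92.89.
p = 93 reproduces all three channels after rounding.

93%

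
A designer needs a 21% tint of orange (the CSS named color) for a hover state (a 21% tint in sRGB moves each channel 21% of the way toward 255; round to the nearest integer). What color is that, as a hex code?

#ffb836

CSS orange is rgb(255, 165, 0).
Lerp each channel 21% toward 255:
  R: 255 + 0.21×(255−255) = 255 + 0 = 255 → 255
  G: 165 + 0.21×(255−165) = 165 + 18.9 = 183.9 → 184
  B: 0 + 0.21×(255−0) = 0 + 53.55 = 53.55 → 54
rgb(255, 184, 54) = #ffb836.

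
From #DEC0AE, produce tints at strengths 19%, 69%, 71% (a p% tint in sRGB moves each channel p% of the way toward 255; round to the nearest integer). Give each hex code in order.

#E4CCBD, #F5EBE6, #F5EDE8

#DEC0AE is rgb(222, 192, 174).
19%: (222 + 6.27 = 228.27→228, 192 + 11.97 = 203.97→204, 174 + 15.39 = 189.39→189) → #E4CCBD
69%: (222 + 22.77 = 244.77→245, 192 + 43.47 = 235.47→235, 174 + 55.89 = 229.89→230) → #F5EBE6
71%: (222 + 23.43 = 245.43→245, 192 + 44.73 = 236.73→237, 174 + 57.51 = 231.51→232) → #F5EDE8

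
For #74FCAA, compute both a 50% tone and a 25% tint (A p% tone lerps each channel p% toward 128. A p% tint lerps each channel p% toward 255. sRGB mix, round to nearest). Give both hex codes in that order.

#74FCAA is rgb(116, 252, 170).
50% tone:
  R: 116 + 0.5×(128−116) = 116 + 6 = 122 → 122
  G: 252 + 0.5×(128−252) = 252 − 62 = 190 → 190
  B: 170 + 0.5×(128−170) = 170 − 21 = 149 → 149
  → #7ABE95
25% tint:
  R: 116 + 0.25×(255−116) = 116 + 34.75 = 150.75 → 151
  G: 252 + 0.25×(255−252) = 252 + 0.75 = 252.75 → 253
  B: 170 + 0.25×(255−170) = 170 + 21.25 = 191.25 → 191
  → #97FDBF

#7ABE95, #97FDBF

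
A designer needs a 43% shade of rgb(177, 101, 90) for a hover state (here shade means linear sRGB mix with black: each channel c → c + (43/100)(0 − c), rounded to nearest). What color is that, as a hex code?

#653A33

Per channel, c → c + 0.43(0 − c):
  R: 177 + 0.43×(0−177) = 177 − 76.11 = 100.89 → 101
  G: 101 + 0.43×(0−101) = 101 − 43.43 = 57.57 → 58
  B: 90 + 0.43×(0−90) = 90 − 38.7 = 51.3 → 51
rgb(101, 58, 51) = #653A33.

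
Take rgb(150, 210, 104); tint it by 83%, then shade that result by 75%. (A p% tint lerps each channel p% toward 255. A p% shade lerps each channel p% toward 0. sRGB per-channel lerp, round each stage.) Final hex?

#3B3E39

Per channel, c → c + 0.83(255 − c):
  R: 150 + 87.15 = 237.15 → 237
  G: 210 + 0.83×(255−210) = 210 + 37.35 = 247.35 → 247
  B: 104 + 125.33 = 229.33 → 229
After the tint: rgb(237, 247, 229) = #EDF7E5.
Per channel, c → c + 0.75(0 − c):
  R: 237 − 177.75 = 59.25 → 59
  G: 247 − 185.25 = 61.75 → 62
  B: 229 + 0.75×(0−229) = 229 − 171.75 = 57.25 → 57
rgb(59, 62, 57) = #3B3E39.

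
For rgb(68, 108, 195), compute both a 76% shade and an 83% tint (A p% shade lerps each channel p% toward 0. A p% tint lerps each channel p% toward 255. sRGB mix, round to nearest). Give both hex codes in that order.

#101a2f, #dfe6f5

76% shade:
  R: 68 − 51.68 = 16.32 → 16
  G: 108 − 82.08 = 25.92 → 26
  B: 195 − 148.2 = 46.8 → 47
  → #101a2f
83% tint:
  R: 68 + 0.83×(255−68) = 68 + 155.21 = 223.21 → 223
  G: 108 + 122.01 = 230.01 → 230
  B: 195 + 49.8 = 244.8 → 245
  → #dfe6f5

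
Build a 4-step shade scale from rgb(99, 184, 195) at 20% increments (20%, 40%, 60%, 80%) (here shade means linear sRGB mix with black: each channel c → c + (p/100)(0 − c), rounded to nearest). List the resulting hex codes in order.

20%: (99 − 19.8 = 79.2→79, 184 − 36.8 = 147.2→147, 195 − 39 = 156→156) → #4F939C
40%: (99 − 39.6 = 59.4→59, 184 − 73.6 = 110.4→110, 195 − 78 = 117→117) → #3B6E75
60%: (99 − 59.4 = 39.6→40, 184 − 110.4 = 73.6→74, 195 − 117 = 78→78) → #284A4E
80%: (99 − 79.2 = 19.8→20, 184 − 147.2 = 36.8→37, 195 − 156 = 39→39) → #142527

#4F939C, #3B6E75, #284A4E, #142527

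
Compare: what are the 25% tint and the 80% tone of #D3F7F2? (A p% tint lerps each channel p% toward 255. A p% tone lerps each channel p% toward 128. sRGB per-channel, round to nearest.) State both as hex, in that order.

#D3F7F2 is rgb(211, 247, 242).
25% tint:
  R: 211 + 11 = 222 → 222
  G: 247 + 2 = 249 → 249
  B: 242 + 0.25×(255−242) = 242 + 3.25 = 245.25 → 245
  → #DEF9F5
80% tone:
  R: 211 − 66.4 = 144.6 → 145
  G: 247 − 95.2 = 151.8 → 152
  B: 242 + 0.8×(128−242) = 242 − 91.2 = 150.8 → 151
  → #919897

#DEF9F5, #919897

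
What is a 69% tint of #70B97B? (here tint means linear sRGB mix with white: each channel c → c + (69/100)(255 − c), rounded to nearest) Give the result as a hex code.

#D3E9D6

#70B97B is rgb(112, 185, 123).
Per channel, c → c + 0.69(255 − c):
  R: 112 + 0.69×(255−112) = 112 + 98.67 = 210.67 → 211
  G: 185 + 0.69×(255−185) = 185 + 48.3 = 233.3 → 233
  B: 123 + 0.69×(255−123) = 123 + 91.08 = 214.08 → 214
rgb(211, 233, 214) = #D3E9D6.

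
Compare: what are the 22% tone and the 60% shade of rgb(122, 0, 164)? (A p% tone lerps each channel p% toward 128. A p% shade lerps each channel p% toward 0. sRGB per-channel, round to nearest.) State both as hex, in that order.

22% tone:
  R: 122 + 0.22×(128−122) = 122 + 1.32 = 123.32 → 123
  G: 0 + 0.22×(128−0) = 0 + 28.16 = 28.16 → 28
  B: 164 − 7.92 = 156.08 → 156
  → #7B1C9C
60% shade:
  R: 122 − 73.2 = 48.8 → 49
  G: 0 + 0.6×(0−0) = 0 + 0 = 0 → 0
  B: 164 + 0.6×(0−164) = 164 − 98.4 = 65.6 → 66
  → #310042

#7B1C9C, #310042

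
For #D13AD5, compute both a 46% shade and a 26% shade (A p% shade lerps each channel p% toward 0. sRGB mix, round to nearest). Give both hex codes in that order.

#D13AD5 is rgb(209, 58, 213).
46% shade:
  R: 209 + 0.46×(0−209) = 209 − 96.14 = 112.86 → 113
  G: 58 + 0.46×(0−58) = 58 − 26.68 = 31.32 → 31
  B: 213 − 97.98 = 115.02 → 115
  → #711F73
26% shade:
  R: 209 − 54.34 = 154.66 → 155
  G: 58 + 0.26×(0−58) = 58 − 15.08 = 42.92 → 43
  B: 213 + 0.26×(0−213) = 213 − 55.38 = 157.62 → 158
  → #9B2B9E

#711F73, #9B2B9E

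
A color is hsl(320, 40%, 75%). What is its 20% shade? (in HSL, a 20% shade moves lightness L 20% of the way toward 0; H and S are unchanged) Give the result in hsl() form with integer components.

L moves 20% from 75 toward 0: 75 − 15 = 60 → 60.
H and S are unchanged.

hsl(320, 40%, 60%)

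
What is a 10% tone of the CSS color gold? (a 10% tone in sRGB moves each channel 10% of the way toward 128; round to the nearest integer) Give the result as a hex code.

#F2CE0D

CSS gold is rgb(255, 215, 0).
A 10% tone moves each channel 10% toward 128:
  R: 255 − 12.7 = 242.3 → 242
  G: 215 − 8.7 = 206.3 → 206
  B: 0 + 0.1×(128−0) = 0 + 12.8 = 12.8 → 13
rgb(242, 206, 13) = #F2CE0D.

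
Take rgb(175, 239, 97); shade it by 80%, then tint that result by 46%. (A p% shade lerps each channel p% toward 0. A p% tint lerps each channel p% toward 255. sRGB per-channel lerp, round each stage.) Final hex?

Per channel, c → c + 0.8(0 − c):
  R: 175 + 0.8×(0−175) = 175 − 140 = 35 → 35
  G: 239 + 0.8×(0−239) = 239 − 191.2 = 47.8 → 48
  B: 97 + 0.8×(0−97) = 97 − 77.6 = 19.4 → 19
After the shade: rgb(35, 48, 19) = #233013.
Per channel, c → c + 0.46(255 − c):
  R: 35 + 0.46×(255−35) = 35 + 101.2 = 136.2 → 136
  G: 48 + 0.46×(255−48) = 48 + 95.22 = 143.22 → 143
  B: 19 + 108.56 = 127.56 → 128
rgb(136, 143, 128) = #888F80.

#888F80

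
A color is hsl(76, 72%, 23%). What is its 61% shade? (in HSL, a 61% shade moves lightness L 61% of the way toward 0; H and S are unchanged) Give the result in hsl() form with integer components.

hsl(76, 72%, 9%)

L moves 61% from 23 toward 0: 23 − 14.03 = 8.97 → 9.
H and S are unchanged.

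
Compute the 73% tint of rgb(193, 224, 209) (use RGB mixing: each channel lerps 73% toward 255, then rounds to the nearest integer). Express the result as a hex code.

Lerp each channel 73% toward 255:
  R: 193 + 0.73×(255−193) = 193 + 45.26 = 238.26 → 238
  G: 224 + 22.63 = 246.63 → 247
  B: 209 + 33.58 = 242.58 → 243
rgb(238, 247, 243) = #EEF7F3.

#EEF7F3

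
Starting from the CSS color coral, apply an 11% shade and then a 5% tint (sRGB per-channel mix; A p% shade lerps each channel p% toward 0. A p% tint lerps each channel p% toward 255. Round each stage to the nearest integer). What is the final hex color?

CSS coral is rgb(255, 127, 80).
An 11% shade moves each channel 11% toward 0:
  R: 255 + 0.11×(0−255) = 255 − 28.05 = 226.95 → 227
  G: 127 + 0.11×(0−127) = 127 − 13.97 = 113.03 → 113
  B: 80 + 0.11×(0−80) = 80 − 8.8 = 71.2 → 71
After the shade: rgb(227, 113, 71) = #e37147.
A 5% tint moves each channel 5% toward 255:
  R: 227 + 1.4 = 228.4 → 228
  G: 113 + 0.05×(255−113) = 113 + 7.1 = 120.1 → 120
  B: 71 + 9.2 = 80.2 → 80
rgb(228, 120, 80) = #e47850.

#e47850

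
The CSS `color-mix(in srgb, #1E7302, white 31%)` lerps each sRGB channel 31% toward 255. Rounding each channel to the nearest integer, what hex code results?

#649E50

#1E7302 is rgb(30, 115, 2).
Per channel, c → c + 0.31(255 − c):
  R: 30 + 0.31×(255−30) = 30 + 69.75 = 99.75 → 100
  G: 115 + 0.31×(255−115) = 115 + 43.4 = 158.4 → 158
  B: 2 + 0.31×(255−2) = 2 + 78.43 = 80.43 → 80
rgb(100, 158, 80) = #649E50.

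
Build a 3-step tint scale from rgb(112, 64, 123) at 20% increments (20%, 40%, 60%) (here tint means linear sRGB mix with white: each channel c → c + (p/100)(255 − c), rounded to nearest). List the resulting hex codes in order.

20%: (112 + 28.6 = 140.6→141, 64 + 38.2 = 102.2→102, 123 + 26.4 = 149.4→149) → #8d6695
40%: (112 + 57.2 = 169.2→169, 64 + 76.4 = 140.4→140, 123 + 52.8 = 175.8→176) → #a98cb0
60%: (112 + 85.8 = 197.8→198, 64 + 114.6 = 178.6→179, 123 + 79.2 = 202.2→202) → #c6b3ca

#8d6695, #a98cb0, #c6b3ca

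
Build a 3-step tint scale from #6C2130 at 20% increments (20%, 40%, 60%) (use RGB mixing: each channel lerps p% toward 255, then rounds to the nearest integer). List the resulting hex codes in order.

#6C2130 is rgb(108, 33, 48).
20%: (108 + 29.4 = 137.4→137, 33 + 44.4 = 77.4→77, 48 + 41.4 = 89.4→89) → #894D59
40%: (108 + 58.8 = 166.8→167, 33 + 88.8 = 121.8→122, 48 + 82.8 = 130.8→131) → #A77A83
60%: (108 + 88.2 = 196.2→196, 33 + 133.2 = 166.2→166, 48 + 124.2 = 172.2→172) → #C4A6AC

#894D59, #A77A83, #C4A6AC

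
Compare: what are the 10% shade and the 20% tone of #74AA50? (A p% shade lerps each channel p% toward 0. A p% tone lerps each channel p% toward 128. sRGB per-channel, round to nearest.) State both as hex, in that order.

#74AA50 is rgb(116, 170, 80).
10% shade:
  R: 116 + 0.1×(0−116) = 116 − 11.6 = 104.4 → 104
  G: 170 + 0.1×(0−170) = 170 − 17 = 153 → 153
  B: 80 + 0.1×(0−80) = 80 − 8 = 72 → 72
  → #689948
20% tone:
  R: 116 + 2.4 = 118.4 → 118
  G: 170 − 8.4 = 161.6 → 162
  B: 80 + 0.2×(128−80) = 80 + 9.6 = 89.6 → 90
  → #76A25A

#689948, #76A25A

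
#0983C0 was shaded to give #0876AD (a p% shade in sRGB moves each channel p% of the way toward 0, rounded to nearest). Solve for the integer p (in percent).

10%

#0983C0 is rgb(9, 131, 192); #0876AD is rgb(8, 118, 173).
On the B channel (widest range): 173 ≈ 192 + (p/100)(0 − 192), so p ≈ 100×(173 − 192)/(0 − 192) = -1900/-192 = 9.90.
p = 10 reproduces all three channels after rounding.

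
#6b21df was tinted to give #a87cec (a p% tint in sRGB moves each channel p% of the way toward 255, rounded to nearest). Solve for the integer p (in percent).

#6b21df is rgb(107, 33, 223); #a87cec is rgb(168, 124, 236).
On the G channel (widest range): 124 ≈ 33 + (p/100)(255 − 33), so p ≈ 100×(124 − 33)/(255 − 33) = 9100/222 = 40.99.
p = 41 reproduces all three channels after rounding.

41%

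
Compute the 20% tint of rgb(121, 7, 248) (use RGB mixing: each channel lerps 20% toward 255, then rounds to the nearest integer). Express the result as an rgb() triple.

rgb(148, 57, 249)

Lerp each channel 20% toward 255:
  R: 121 + 0.2×(255−121) = 121 + 26.8 = 147.8 → 148
  G: 7 + 0.2×(255−7) = 7 + 49.6 = 56.6 → 57
  B: 248 + 0.2×(255−248) = 248 + 1.4 = 249.4 → 249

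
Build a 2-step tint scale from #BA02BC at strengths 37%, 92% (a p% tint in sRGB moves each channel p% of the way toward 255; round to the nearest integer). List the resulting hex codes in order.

#D460D5, #F9EBFA

#BA02BC is rgb(186, 2, 188).
37%: (186 + 25.53 = 211.53→212, 2 + 93.61 = 95.61→96, 188 + 24.79 = 212.79→213) → #D460D5
92%: (186 + 63.48 = 249.48→249, 2 + 232.76 = 234.76→235, 188 + 61.64 = 249.64→250) → #F9EBFA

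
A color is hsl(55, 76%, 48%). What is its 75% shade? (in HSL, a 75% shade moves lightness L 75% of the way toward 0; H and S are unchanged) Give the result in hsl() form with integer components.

hsl(55, 76%, 12%)

L moves 75% from 48 toward 0: 48 − 36 = 12 → 12.
H and S are unchanged.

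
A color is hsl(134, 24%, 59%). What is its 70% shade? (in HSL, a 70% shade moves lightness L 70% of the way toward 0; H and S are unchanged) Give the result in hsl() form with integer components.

L moves 70% from 59 toward 0: 59 − 41.3 = 17.7 → 18.
H and S are unchanged.

hsl(134, 24%, 18%)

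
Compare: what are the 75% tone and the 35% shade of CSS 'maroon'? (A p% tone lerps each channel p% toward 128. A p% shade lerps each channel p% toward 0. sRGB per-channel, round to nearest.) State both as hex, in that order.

CSS maroon is rgb(128, 0, 0).
75% tone:
  R: 128 + 0 = 128 → 128
  G: 0 + 96 = 96 → 96
  B: 0 + 96 = 96 → 96
  → #806060
35% shade:
  R: 128 − 44.8 = 83.2 → 83
  G: 0 + 0 = 0 → 0
  B: 0 + 0.35×(0−0) = 0 + 0 = 0 → 0
  → #530000

#806060, #530000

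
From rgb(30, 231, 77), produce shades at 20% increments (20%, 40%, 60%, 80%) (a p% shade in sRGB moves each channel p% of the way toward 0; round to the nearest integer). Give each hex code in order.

#18B93E, #128B2E, #0C5C1F, #062E0F

20%: (30 − 6 = 24→24, 231 − 46.2 = 184.8→185, 77 − 15.4 = 61.6→62) → #18B93E
40%: (30 − 12 = 18→18, 231 − 92.4 = 138.6→139, 77 − 30.8 = 46.2→46) → #128B2E
60%: (30 − 18 = 12→12, 231 − 138.6 = 92.4→92, 77 − 46.2 = 30.8→31) → #0C5C1F
80%: (30 − 24 = 6→6, 231 − 184.8 = 46.2→46, 77 − 61.6 = 15.4→15) → #062E0F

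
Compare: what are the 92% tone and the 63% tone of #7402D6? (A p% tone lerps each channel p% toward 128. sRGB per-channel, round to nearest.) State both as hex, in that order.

#7F7687, #7C51A0

#7402D6 is rgb(116, 2, 214).
92% tone:
  R: 116 + 11.04 = 127.04 → 127
  G: 2 + 115.92 = 117.92 → 118
  B: 214 − 79.12 = 134.88 → 135
  → #7F7687
63% tone:
  R: 116 + 0.63×(128−116) = 116 + 7.56 = 123.56 → 124
  G: 2 + 0.63×(128−2) = 2 + 79.38 = 81.38 → 81
  B: 214 + 0.63×(128−214) = 214 − 54.18 = 159.82 → 160
  → #7C51A0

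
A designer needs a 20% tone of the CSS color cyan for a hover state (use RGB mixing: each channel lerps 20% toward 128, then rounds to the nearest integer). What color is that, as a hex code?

#1AE6E6

CSS cyan is rgb(0, 255, 255).
Per channel, c → c + 0.2(128 − c):
  R: 0 + 25.6 = 25.6 → 26
  G: 255 − 25.4 = 229.6 → 230
  B: 255 − 25.4 = 229.6 → 230
rgb(26, 230, 230) = #1AE6E6.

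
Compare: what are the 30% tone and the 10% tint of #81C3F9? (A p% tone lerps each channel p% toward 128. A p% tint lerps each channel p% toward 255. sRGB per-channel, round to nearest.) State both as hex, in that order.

#81AFD5, #8EC9FA

#81C3F9 is rgb(129, 195, 249).
30% tone:
  R: 129 − 0.3 = 128.7 → 129
  G: 195 + 0.3×(128−195) = 195 − 20.1 = 174.9 → 175
  B: 249 − 36.3 = 212.7 → 213
  → #81AFD5
10% tint:
  R: 129 + 0.1×(255−129) = 129 + 12.6 = 141.6 → 142
  G: 195 + 6 = 201 → 201
  B: 249 + 0.1×(255−249) = 249 + 0.6 = 249.6 → 250
  → #8EC9FA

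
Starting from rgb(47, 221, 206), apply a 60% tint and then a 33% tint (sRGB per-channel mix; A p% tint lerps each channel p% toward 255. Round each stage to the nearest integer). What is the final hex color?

#C7F6F2

Per channel, c → c + 0.6(255 − c):
  R: 47 + 124.8 = 171.8 → 172
  G: 221 + 0.6×(255−221) = 221 + 20.4 = 241.4 → 241
  B: 206 + 29.4 = 235.4 → 235
After the tint: rgb(172, 241, 235) = #ACF1EB.
A 33% tint moves each channel 33% toward 255:
  R: 172 + 27.39 = 199.39 → 199
  G: 241 + 4.62 = 245.62 → 246
  B: 235 + 0.33×(255−235) = 235 + 6.6 = 241.6 → 242
rgb(199, 246, 242) = #C7F6F2.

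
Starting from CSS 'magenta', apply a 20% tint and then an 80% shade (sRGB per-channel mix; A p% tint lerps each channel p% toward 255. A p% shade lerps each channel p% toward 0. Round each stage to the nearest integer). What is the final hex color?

CSS magenta is rgb(255, 0, 255).
A 20% tint moves each channel 20% toward 255:
  R: 255 + 0 = 255 → 255
  G: 0 + 51 = 51 → 51
  B: 255 + 0.2×(255−255) = 255 + 0 = 255 → 255
After the tint: rgb(255, 51, 255) = #FF33FF.
Per channel, c → c + 0.8(0 − c):
  R: 255 + 0.8×(0−255) = 255 − 204 = 51 → 51
  G: 51 + 0.8×(0−51) = 51 − 40.8 = 10.2 → 10
  B: 255 − 204 = 51 → 51
rgb(51, 10, 51) = #330A33.

#330A33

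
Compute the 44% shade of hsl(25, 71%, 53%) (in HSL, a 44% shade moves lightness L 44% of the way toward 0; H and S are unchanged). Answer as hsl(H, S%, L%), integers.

hsl(25, 71%, 30%)

L moves 44% from 53 toward 0: 53 − 23.32 = 29.68 → 30.
H and S are unchanged.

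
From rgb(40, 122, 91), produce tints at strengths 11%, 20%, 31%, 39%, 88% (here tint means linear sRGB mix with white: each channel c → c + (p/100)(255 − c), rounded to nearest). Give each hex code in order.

#40896D, #53957C, #6BA38E, #7CAE9B, #E5EFEB

11%: (40 + 23.65 = 63.65→64, 122 + 14.63 = 136.63→137, 91 + 18.04 = 109.04→109) → #40896D
20%: (40 + 43 = 83→83, 122 + 26.6 = 148.6→149, 91 + 32.8 = 123.8→124) → #53957C
31%: (40 + 66.65 = 106.65→107, 122 + 41.23 = 163.23→163, 91 + 50.84 = 141.84→142) → #6BA38E
39%: (40 + 83.85 = 123.85→124, 122 + 51.87 = 173.87→174, 91 + 63.96 = 154.96→155) → #7CAE9B
88%: (40 + 189.2 = 229.2→229, 122 + 117.04 = 239.04→239, 91 + 144.32 = 235.32→235) → #E5EFEB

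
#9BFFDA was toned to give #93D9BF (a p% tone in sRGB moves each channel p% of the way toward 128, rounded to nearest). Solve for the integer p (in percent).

#9BFFDA is rgb(155, 255, 218); #93D9BF is rgb(147, 217, 191).
On the G channel (widest range): 217 ≈ 255 + (p/100)(128 − 255), so p ≈ 100×(217 − 255)/(128 − 255) = -3800/-127 = 29.92.
p = 30 reproduces all three channels after rounding.

30%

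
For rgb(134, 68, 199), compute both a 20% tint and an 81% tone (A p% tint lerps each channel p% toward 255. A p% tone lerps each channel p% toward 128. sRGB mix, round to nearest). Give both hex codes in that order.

#9E69D2, #81758D

20% tint:
  R: 134 + 0.2×(255−134) = 134 + 24.2 = 158.2 → 158
  G: 68 + 37.4 = 105.4 → 105
  B: 199 + 0.2×(255−199) = 199 + 11.2 = 210.2 → 210
  → #9E69D2
81% tone:
  R: 134 + 0.81×(128−134) = 134 − 4.86 = 129.14 → 129
  G: 68 + 48.6 = 116.6 → 117
  B: 199 + 0.81×(128−199) = 199 − 57.51 = 141.49 → 141
  → #81758D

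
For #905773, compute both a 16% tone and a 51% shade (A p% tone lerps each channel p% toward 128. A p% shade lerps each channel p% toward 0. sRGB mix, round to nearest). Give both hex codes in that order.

#8D5E75, #472B38

#905773 is rgb(144, 87, 115).
16% tone:
  R: 144 + 0.16×(128−144) = 144 − 2.56 = 141.44 → 141
  G: 87 + 6.56 = 93.56 → 94
  B: 115 + 2.08 = 117.08 → 117
  → #8D5E75
51% shade:
  R: 144 + 0.51×(0−144) = 144 − 73.44 = 70.56 → 71
  G: 87 + 0.51×(0−87) = 87 − 44.37 = 42.63 → 43
  B: 115 + 0.51×(0−115) = 115 − 58.65 = 56.35 → 56
  → #472B38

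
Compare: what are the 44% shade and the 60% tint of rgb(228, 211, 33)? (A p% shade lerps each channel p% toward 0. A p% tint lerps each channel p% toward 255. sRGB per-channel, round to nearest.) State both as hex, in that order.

#807612, #F4EDA6

44% shade:
  R: 228 + 0.44×(0−228) = 228 − 100.32 = 127.68 → 128
  G: 211 + 0.44×(0−211) = 211 − 92.84 = 118.16 → 118
  B: 33 − 14.52 = 18.48 → 18
  → #807612
60% tint:
  R: 228 + 16.2 = 244.2 → 244
  G: 211 + 26.4 = 237.4 → 237
  B: 33 + 0.6×(255−33) = 33 + 133.2 = 166.2 → 166
  → #F4EDA6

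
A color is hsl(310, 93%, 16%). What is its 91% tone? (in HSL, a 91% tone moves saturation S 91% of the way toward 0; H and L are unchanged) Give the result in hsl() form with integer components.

S moves 91% from 93 toward 0: 93 − 84.63 = 8.37 → 8.
H and L are unchanged.

hsl(310, 8%, 16%)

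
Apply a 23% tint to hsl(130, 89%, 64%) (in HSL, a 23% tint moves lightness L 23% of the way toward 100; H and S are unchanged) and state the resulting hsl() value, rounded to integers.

hsl(130, 89%, 72%)

L moves 23% from 64 toward 100: 64 + 8.28 = 72.28 → 72.
H and S are unchanged.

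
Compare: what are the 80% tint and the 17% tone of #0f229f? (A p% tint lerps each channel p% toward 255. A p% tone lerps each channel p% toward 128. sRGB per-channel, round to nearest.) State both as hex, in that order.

#0f229f is rgb(15, 34, 159).
80% tint:
  R: 15 + 0.8×(255−15) = 15 + 192 = 207 → 207
  G: 34 + 0.8×(255−34) = 34 + 176.8 = 210.8 → 211
  B: 159 + 76.8 = 235.8 → 236
  → #cfd3ec
17% tone:
  R: 15 + 0.17×(128−15) = 15 + 19.21 = 34.21 → 34
  G: 34 + 0.17×(128−34) = 34 + 15.98 = 49.98 → 50
  B: 159 − 5.27 = 153.73 → 154
  → #22329a

#cfd3ec, #22329a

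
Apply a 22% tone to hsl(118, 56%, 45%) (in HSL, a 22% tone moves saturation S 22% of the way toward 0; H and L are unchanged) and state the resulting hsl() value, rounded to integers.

S moves 22% from 56 toward 0: 56 − 12.32 = 43.68 → 44.
H and L are unchanged.

hsl(118, 44%, 45%)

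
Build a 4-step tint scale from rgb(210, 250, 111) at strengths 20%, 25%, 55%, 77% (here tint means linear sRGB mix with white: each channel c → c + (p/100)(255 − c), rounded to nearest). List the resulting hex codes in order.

#DBFB8C, #DDFB93, #EBFDBE, #F5FEDE

20%: (210 + 9 = 219→219, 250 + 1 = 251→251, 111 + 28.8 = 139.8→140) → #DBFB8C
25%: (210 + 11.25 = 221.25→221, 250 + 1.25 = 251.25→251, 111 + 36 = 147→147) → #DDFB93
55%: (210 + 24.75 = 234.75→235, 250 + 2.75 = 252.75→253, 111 + 79.2 = 190.2→190) → #EBFDBE
77%: (210 + 34.65 = 244.65→245, 250 + 3.85 = 253.85→254, 111 + 110.88 = 221.88→222) → #F5FEDE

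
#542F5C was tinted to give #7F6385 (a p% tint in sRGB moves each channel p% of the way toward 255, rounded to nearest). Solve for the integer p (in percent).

#542F5C is rgb(84, 47, 92); #7F6385 is rgb(127, 99, 133).
On the G channel (widest range): 99 ≈ 47 + (p/100)(255 − 47), so p ≈ 100×(99 − 47)/(255 − 47) = 5200/208 = 25.00.
p = 25 reproduces all three channels after rounding.

25%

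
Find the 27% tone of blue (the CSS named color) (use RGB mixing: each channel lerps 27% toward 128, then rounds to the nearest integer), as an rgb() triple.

CSS blue is rgb(0, 0, 255).
A 27% tone moves each channel 27% toward 128:
  R: 0 + 0.27×(128−0) = 0 + 34.56 = 34.56 → 35
  G: 0 + 34.56 = 34.56 → 35
  B: 255 + 0.27×(128−255) = 255 − 34.29 = 220.71 → 221

rgb(35, 35, 221)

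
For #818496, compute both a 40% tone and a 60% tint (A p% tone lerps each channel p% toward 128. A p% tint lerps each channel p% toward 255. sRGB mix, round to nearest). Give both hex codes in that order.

#81828D, #CDCED5

#818496 is rgb(129, 132, 150).
40% tone:
  R: 129 − 0.4 = 128.6 → 129
  G: 132 − 1.6 = 130.4 → 130
  B: 150 − 8.8 = 141.2 → 141
  → #81828D
60% tint:
  R: 129 + 75.6 = 204.6 → 205
  G: 132 + 73.8 = 205.8 → 206
  B: 150 + 63 = 213 → 213
  → #CDCED5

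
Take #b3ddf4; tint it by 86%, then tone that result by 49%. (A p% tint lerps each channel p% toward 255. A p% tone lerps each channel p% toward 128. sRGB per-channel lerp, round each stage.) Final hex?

#b3ddf4 is rgb(179, 221, 244).
An 86% tint moves each channel 86% toward 255:
  R: 179 + 65.36 = 244.36 → 244
  G: 221 + 0.86×(255−221) = 221 + 29.24 = 250.24 → 250
  B: 244 + 0.86×(255−244) = 244 + 9.46 = 253.46 → 253
After the tint: rgb(244, 250, 253) = #f4fafd.
Lerp each channel 49% toward 128:
  R: 244 − 56.84 = 187.16 → 187
  G: 250 + 0.49×(128−250) = 250 − 59.78 = 190.22 → 190
  B: 253 − 61.25 = 191.75 → 192
rgb(187, 190, 192) = #bbbec0.

#bbbec0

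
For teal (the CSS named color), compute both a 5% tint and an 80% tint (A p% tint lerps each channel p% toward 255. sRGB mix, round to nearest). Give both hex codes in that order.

CSS teal is rgb(0, 128, 128).
5% tint:
  R: 0 + 0.05×(255−0) = 0 + 12.75 = 12.75 → 13
  G: 128 + 0.05×(255−128) = 128 + 6.35 = 134.35 → 134
  B: 128 + 0.05×(255−128) = 128 + 6.35 = 134.35 → 134
  → #0D8686
80% tint:
  R: 0 + 0.8×(255−0) = 0 + 204 = 204 → 204
  G: 128 + 0.8×(255−128) = 128 + 101.6 = 229.6 → 230
  B: 128 + 0.8×(255−128) = 128 + 101.6 = 229.6 → 230
  → #CCE6E6

#0D8686, #CCE6E6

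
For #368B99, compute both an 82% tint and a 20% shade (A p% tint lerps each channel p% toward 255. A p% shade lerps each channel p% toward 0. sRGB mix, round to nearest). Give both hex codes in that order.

#368B99 is rgb(54, 139, 153).
82% tint:
  R: 54 + 0.82×(255−54) = 54 + 164.82 = 218.82 → 219
  G: 139 + 0.82×(255−139) = 139 + 95.12 = 234.12 → 234
  B: 153 + 0.82×(255−153) = 153 + 83.64 = 236.64 → 237
  → #DBEAED
20% shade:
  R: 54 − 10.8 = 43.2 → 43
  G: 139 − 27.8 = 111.2 → 111
  B: 153 − 30.6 = 122.4 → 122
  → #2B6F7A

#DBEAED, #2B6F7A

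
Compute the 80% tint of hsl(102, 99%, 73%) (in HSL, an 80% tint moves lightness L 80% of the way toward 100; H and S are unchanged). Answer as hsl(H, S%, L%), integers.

L moves 80% from 73 toward 100: 73 + 21.6 = 94.6 → 95.
H and S are unchanged.

hsl(102, 99%, 95%)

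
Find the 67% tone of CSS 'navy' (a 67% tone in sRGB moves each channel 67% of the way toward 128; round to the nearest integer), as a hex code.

CSS navy is rgb(0, 0, 128).
A 67% tone moves each channel 67% toward 128:
  R: 0 + 0.67×(128−0) = 0 + 85.76 = 85.76 → 86
  G: 0 + 0.67×(128−0) = 0 + 85.76 = 85.76 → 86
  B: 128 + 0.67×(128−128) = 128 + 0 = 128 → 128
rgb(86, 86, 128) = #565680.

#565680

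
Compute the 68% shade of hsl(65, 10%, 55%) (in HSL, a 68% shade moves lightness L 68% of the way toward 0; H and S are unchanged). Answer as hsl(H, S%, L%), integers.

L moves 68% from 55 toward 0: 55 − 37.4 = 17.6 → 18.
H and S are unchanged.

hsl(65, 10%, 18%)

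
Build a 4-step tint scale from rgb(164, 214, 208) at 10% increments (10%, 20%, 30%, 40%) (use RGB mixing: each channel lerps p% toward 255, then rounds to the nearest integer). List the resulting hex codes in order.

#ADDAD5, #B6DED9, #BFE2DE, #C8E6E3

10%: (164 + 9.1 = 173.1→173, 214 + 4.1 = 218.1→218, 208 + 4.7 = 212.7→213) → #ADDAD5
20%: (164 + 18.2 = 182.2→182, 214 + 8.2 = 222.2→222, 208 + 9.4 = 217.4→217) → #B6DED9
30%: (164 + 27.3 = 191.3→191, 214 + 12.3 = 226.3→226, 208 + 14.1 = 222.1→222) → #BFE2DE
40%: (164 + 36.4 = 200.4→200, 214 + 16.4 = 230.4→230, 208 + 18.8 = 226.8→227) → #C8E6E3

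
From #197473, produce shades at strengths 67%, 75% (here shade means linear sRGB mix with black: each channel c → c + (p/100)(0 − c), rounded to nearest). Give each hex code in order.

#197473 is rgb(25, 116, 115).
67%: (25 − 16.75 = 8.25→8, 116 − 77.72 = 38.28→38, 115 − 77.05 = 37.95→38) → #082626
75%: (25 − 18.75 = 6.25→6, 116 − 87 = 29→29, 115 − 86.25 = 28.75→29) → #061D1D

#082626, #061D1D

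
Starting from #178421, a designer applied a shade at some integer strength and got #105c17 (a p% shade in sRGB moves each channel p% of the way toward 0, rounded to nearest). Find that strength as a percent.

30%

#178421 is rgb(23, 132, 33); #105c17 is rgb(16, 92, 23).
On the G channel (widest range): 92 ≈ 132 + (p/100)(0 − 132), so p ≈ 100×(92 − 132)/(0 − 132) = -4000/-132 = 30.30.
p = 30 reproduces all three channels after rounding.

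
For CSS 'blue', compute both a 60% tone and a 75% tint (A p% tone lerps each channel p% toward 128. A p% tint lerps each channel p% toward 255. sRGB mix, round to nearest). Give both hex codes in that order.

#4D4DB3, #BFBFFF

CSS blue is rgb(0, 0, 255).
60% tone:
  R: 0 + 0.6×(128−0) = 0 + 76.8 = 76.8 → 77
  G: 0 + 0.6×(128−0) = 0 + 76.8 = 76.8 → 77
  B: 255 + 0.6×(128−255) = 255 − 76.2 = 178.8 → 179
  → #4D4DB3
75% tint:
  R: 0 + 191.25 = 191.25 → 191
  G: 0 + 0.75×(255−0) = 0 + 191.25 = 191.25 → 191
  B: 255 + 0.75×(255−255) = 255 + 0 = 255 → 255
  → #BFBFFF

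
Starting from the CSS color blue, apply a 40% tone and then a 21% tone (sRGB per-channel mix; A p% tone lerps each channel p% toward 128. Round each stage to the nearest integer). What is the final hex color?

CSS blue is rgb(0, 0, 255).
A 40% tone moves each channel 40% toward 128:
  R: 0 + 0.4×(128−0) = 0 + 51.2 = 51.2 → 51
  G: 0 + 0.4×(128−0) = 0 + 51.2 = 51.2 → 51
  B: 255 + 0.4×(128−255) = 255 − 50.8 = 204.2 → 204
After the tone: rgb(51, 51, 204) = #3333cc.
A 21% tone moves each channel 21% toward 128:
  R: 51 + 16.17 = 67.17 → 67
  G: 51 + 0.21×(128−51) = 51 + 16.17 = 67.17 → 67
  B: 204 + 0.21×(128−204) = 204 − 15.96 = 188.04 → 188
rgb(67, 67, 188) = #4343bc.

#4343bc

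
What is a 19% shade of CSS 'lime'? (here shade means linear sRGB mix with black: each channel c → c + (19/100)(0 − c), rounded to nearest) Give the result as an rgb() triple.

CSS lime is rgb(0, 255, 0).
Per channel, c → c + 0.19(0 − c):
  R: 0 + 0 = 0 → 0
  G: 255 + 0.19×(0−255) = 255 − 48.45 = 206.55 → 207
  B: 0 + 0 = 0 → 0

rgb(0, 207, 0)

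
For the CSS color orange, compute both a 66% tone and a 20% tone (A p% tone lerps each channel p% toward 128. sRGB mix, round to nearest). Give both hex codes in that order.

#AB8D54, #E69E1A

CSS orange is rgb(255, 165, 0).
66% tone:
  R: 255 + 0.66×(128−255) = 255 − 83.82 = 171.18 → 171
  G: 165 + 0.66×(128−165) = 165 − 24.42 = 140.58 → 141
  B: 0 + 0.66×(128−0) = 0 + 84.48 = 84.48 → 84
  → #AB8D54
20% tone:
  R: 255 + 0.2×(128−255) = 255 − 25.4 = 229.6 → 230
  G: 165 − 7.4 = 157.6 → 158
  B: 0 + 0.2×(128−0) = 0 + 25.6 = 25.6 → 26
  → #E69E1A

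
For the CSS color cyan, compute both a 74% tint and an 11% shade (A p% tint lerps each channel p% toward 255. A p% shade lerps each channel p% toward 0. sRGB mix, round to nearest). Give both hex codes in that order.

CSS cyan is rgb(0, 255, 255).
74% tint:
  R: 0 + 0.74×(255−0) = 0 + 188.7 = 188.7 → 189
  G: 255 + 0.74×(255−255) = 255 + 0 = 255 → 255
  B: 255 + 0.74×(255−255) = 255 + 0 = 255 → 255
  → #bdffff
11% shade:
  R: 0 + 0.11×(0−0) = 0 + 0 = 0 → 0
  G: 255 + 0.11×(0−255) = 255 − 28.05 = 226.95 → 227
  B: 255 + 0.11×(0−255) = 255 − 28.05 = 226.95 → 227
  → #00e3e3

#bdffff, #00e3e3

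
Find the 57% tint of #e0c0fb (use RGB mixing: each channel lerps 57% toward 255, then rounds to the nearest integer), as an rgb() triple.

#e0c0fb is rgb(224, 192, 251).
Per channel, c → c + 0.57(255 − c):
  R: 224 + 17.67 = 241.67 → 242
  G: 192 + 0.57×(255−192) = 192 + 35.91 = 227.91 → 228
  B: 251 + 0.57×(255−251) = 251 + 2.28 = 253.28 → 253

rgb(242, 228, 253)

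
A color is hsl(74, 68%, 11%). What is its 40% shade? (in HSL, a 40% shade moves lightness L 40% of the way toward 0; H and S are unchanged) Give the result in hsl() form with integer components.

L moves 40% from 11 toward 0: 11 − 4.4 = 6.6 → 7.
H and S are unchanged.

hsl(74, 68%, 7%)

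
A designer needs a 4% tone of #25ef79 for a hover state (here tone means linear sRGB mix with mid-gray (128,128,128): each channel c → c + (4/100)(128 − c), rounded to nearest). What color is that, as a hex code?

#25ef79 is rgb(37, 239, 121).
Per channel, c → c + 0.04(128 − c):
  R: 37 + 0.04×(128−37) = 37 + 3.64 = 40.64 → 41
  G: 239 + 0.04×(128−239) = 239 − 4.44 = 234.56 → 235
  B: 121 + 0.04×(128−121) = 121 + 0.28 = 121.28 → 121
rgb(41, 235, 121) = #29eb79.

#29eb79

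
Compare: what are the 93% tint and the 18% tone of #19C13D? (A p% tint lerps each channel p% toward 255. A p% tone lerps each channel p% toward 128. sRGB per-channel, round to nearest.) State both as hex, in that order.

#19C13D is rgb(25, 193, 61).
93% tint:
  R: 25 + 213.9 = 238.9 → 239
  G: 193 + 57.66 = 250.66 → 251
  B: 61 + 0.93×(255−61) = 61 + 180.42 = 241.42 → 241
  → #EFFBF1
18% tone:
  R: 25 + 0.18×(128−25) = 25 + 18.54 = 43.54 → 44
  G: 193 + 0.18×(128−193) = 193 − 11.7 = 181.3 → 181
  B: 61 + 12.06 = 73.06 → 73
  → #2CB549

#EFFBF1, #2CB549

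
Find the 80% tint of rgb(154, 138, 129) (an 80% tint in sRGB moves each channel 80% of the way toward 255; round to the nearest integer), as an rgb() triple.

Per channel, c → c + 0.8(255 − c):
  R: 154 + 0.8×(255−154) = 154 + 80.8 = 234.8 → 235
  G: 138 + 93.6 = 231.6 → 232
  B: 129 + 100.8 = 229.8 → 230

rgb(235, 232, 230)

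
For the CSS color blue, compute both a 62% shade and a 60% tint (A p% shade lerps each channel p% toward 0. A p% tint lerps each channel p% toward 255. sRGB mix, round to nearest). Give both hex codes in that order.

CSS blue is rgb(0, 0, 255).
62% shade:
  R: 0 + 0.62×(0−0) = 0 + 0 = 0 → 0
  G: 0 + 0.62×(0−0) = 0 + 0 = 0 → 0
  B: 255 − 158.1 = 96.9 → 97
  → #000061
60% tint:
  R: 0 + 0.6×(255−0) = 0 + 153 = 153 → 153
  G: 0 + 0.6×(255−0) = 0 + 153 = 153 → 153
  B: 255 + 0.6×(255−255) = 255 + 0 = 255 → 255
  → #9999ff

#000061, #9999ff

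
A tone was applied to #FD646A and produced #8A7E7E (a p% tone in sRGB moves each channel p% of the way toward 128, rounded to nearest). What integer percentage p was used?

#FD646A is rgb(253, 100, 106); #8A7E7E is rgb(138, 126, 126).
On the R channel (widest range): 138 ≈ 253 + (p/100)(128 − 253), so p ≈ 100×(138 − 253)/(128 − 253) = -11500/-125 = 92.00.
p = 92 reproduces all three channels after rounding.

92%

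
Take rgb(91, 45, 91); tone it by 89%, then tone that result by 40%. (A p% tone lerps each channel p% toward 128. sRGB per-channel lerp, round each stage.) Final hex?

#7E7B7E

An 89% tone moves each channel 89% toward 128:
  R: 91 + 0.89×(128−91) = 91 + 32.93 = 123.93 → 124
  G: 45 + 0.89×(128−45) = 45 + 73.87 = 118.87 → 119
  B: 91 + 32.93 = 123.93 → 124
After the tone: rgb(124, 119, 124) = #7C777C.
Lerp each channel 40% toward 128:
  R: 124 + 0.4×(128−124) = 124 + 1.6 = 125.6 → 126
  G: 119 + 3.6 = 122.6 → 123
  B: 124 + 0.4×(128−124) = 124 + 1.6 = 125.6 → 126
rgb(126, 123, 126) = #7E7B7E.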